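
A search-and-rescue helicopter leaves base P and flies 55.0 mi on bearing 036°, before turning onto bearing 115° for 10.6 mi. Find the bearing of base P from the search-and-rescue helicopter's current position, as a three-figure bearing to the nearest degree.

226°

Leg 1 (036°, 55.0 mi): east 55.0 sin 36° = 32.33, north 55.0 cos 36° = 44.50
Leg 2 (115°, 10.6 mi): east 10.6 sin 115° = 9.61, north 10.6 cos 115° = -4.48
Net displacement: 41.94 east, 40.02 north. Direction back to start is (-41.94, -40.02): bearing = atan2(-41.94, -40.02) mod 360° = 226.34° ≈ 226°.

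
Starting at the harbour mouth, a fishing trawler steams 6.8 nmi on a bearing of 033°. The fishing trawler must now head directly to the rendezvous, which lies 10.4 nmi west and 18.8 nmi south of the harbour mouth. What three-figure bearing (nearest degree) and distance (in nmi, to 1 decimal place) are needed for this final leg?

Leg 1 (033°, 6.8 nmi): east 6.8 sin 33° = 3.70, north 6.8 cos 33° = 5.70
Current position: (3.70, 5.70). Target: (-10.4, -18.8). Remaining: Δeast = -14.10, Δnorth = -24.50.
Bearing = atan2(-14.10, -24.50) mod 360° = 209.92°; distance = √((-14.10)² + (-24.50)²) = 28.272 nmi.

210°, 28.3 nmi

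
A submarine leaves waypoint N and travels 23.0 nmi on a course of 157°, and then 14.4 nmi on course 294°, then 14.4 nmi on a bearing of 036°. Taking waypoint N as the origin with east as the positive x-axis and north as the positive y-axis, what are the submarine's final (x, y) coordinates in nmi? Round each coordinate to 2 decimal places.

Leg 1 (157°, 23.0 nmi): east 23.0 sin 157° = 8.99, north 23.0 cos 157° = -21.17
Leg 2 (294°, 14.4 nmi): east 14.4 sin 294° = -13.16, north 14.4 cos 294° = 5.86
Leg 3 (036°, 14.4 nmi): east 14.4 sin 36° = 8.46, north 14.4 cos 36° = 11.65
Summing: 4.30 nmi east, -3.66 nmi north → (4.30, -3.66).

(4.30, -3.66)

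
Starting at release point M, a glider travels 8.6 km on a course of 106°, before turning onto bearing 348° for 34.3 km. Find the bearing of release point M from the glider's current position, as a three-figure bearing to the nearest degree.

182°

Leg 1 (106°, 8.6 km): east 8.6 sin 106° = 8.27, north 8.6 cos 106° = -2.37
Leg 2 (348°, 34.3 km): east 34.3 sin 348° = -7.13, north 34.3 cos 348° = 33.55
Net displacement: 1.14 east, 31.18 north. Direction back to start is (-1.14, -31.18): bearing = atan2(-1.14, -31.18) mod 360° = 182.09° ≈ 182°.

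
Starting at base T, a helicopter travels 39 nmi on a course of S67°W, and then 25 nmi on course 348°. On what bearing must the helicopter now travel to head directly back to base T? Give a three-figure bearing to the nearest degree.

Leg 1 (S67°W, 39 nmi): east 39 sin 247° = -35.90, north 39 cos 247° = -15.24
Leg 2 (348°, 25 nmi): east 25 sin 348° = -5.20, north 25 cos 348° = 24.45
Net displacement: -41.10 east, 9.22 north. Direction back to start is (41.10, -9.22): bearing = atan2(41.10, -9.22) mod 360° = 102.64° ≈ 103°.

103°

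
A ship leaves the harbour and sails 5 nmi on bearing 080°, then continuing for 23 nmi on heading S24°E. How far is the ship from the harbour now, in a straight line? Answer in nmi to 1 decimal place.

24.7 nmi

Leg 1 (080°, 5 nmi): east 5 sin 80° = 4.92, north 5 cos 80° = 0.87
Leg 2 (S24°E, 23 nmi): east 23 sin 156° = 9.35, north 23 cos 156° = -21.01
Net: 14.28 east, -20.14 north. Distance = √((14.28)² + (-20.14)²) = 24.691 nmi.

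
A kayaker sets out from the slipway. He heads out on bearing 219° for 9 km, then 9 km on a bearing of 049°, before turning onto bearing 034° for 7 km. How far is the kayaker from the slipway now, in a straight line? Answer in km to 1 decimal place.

Leg 1 (219°, 9 km): east 9 sin 219° = -5.66, north 9 cos 219° = -6.99
Leg 2 (049°, 9 km): east 9 sin 49° = 6.79, north 9 cos 49° = 5.90
Leg 3 (034°, 7 km): east 7 sin 34° = 3.91, north 7 cos 34° = 5.80
Net: 5.04 east, 4.71 north. Distance = √((5.04)² + (4.71)²) = 6.903 km.

6.9 km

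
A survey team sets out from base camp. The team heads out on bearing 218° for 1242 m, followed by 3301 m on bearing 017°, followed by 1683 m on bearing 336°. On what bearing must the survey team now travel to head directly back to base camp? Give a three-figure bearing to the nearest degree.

173°

Leg 1 (218°, 1242 m): east 1242 sin 218° = -764.65, north 1242 cos 218° = -978.71
Leg 2 (017°, 3301 m): east 3301 sin 17° = 965.12, north 3301 cos 17° = 3156.76
Leg 3 (336°, 1683 m): east 1683 sin 336° = -684.54, north 1683 cos 336° = 1537.50
Net displacement: -484.07 east, 3715.55 north. Direction back to start is (484.07, -3715.55): bearing = atan2(484.07, -3715.55) mod 360° = 172.58° ≈ 173°.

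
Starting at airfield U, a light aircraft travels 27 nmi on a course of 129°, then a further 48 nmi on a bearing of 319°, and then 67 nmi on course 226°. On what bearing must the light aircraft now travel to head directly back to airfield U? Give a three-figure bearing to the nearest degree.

Leg 1 (129°, 27 nmi): east 27 sin 129° = 20.98, north 27 cos 129° = -16.99
Leg 2 (319°, 48 nmi): east 48 sin 319° = -31.49, north 48 cos 319° = 36.23
Leg 3 (226°, 67 nmi): east 67 sin 226° = -48.20, north 67 cos 226° = -46.54
Net displacement: -58.70 east, -27.31 north. Direction back to start is (58.70, 27.31): bearing = atan2(58.70, 27.31) mod 360° = 65.05° ≈ 065°.

065°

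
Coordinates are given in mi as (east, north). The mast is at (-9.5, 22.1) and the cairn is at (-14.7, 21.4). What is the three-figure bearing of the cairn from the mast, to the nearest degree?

Δeast = -14.7 − -9.5 = -5.20; Δnorth = 21.4 − 22.1 = -0.70.
Bearing = atan2(Δeast, Δnorth) mod 360° = 262.33° ≈ 262°.

262°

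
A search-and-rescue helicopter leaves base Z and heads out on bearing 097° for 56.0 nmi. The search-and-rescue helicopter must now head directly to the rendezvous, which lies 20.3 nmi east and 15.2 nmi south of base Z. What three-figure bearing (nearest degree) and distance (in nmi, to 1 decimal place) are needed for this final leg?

257°, 36.3 nmi

Leg 1 (097°, 56.0 nmi): east 56.0 sin 97° = 55.58, north 56.0 cos 97° = -6.82
Current position: (55.58, -6.82). Target: (20.3, -15.2). Remaining: Δeast = -35.28, Δnorth = -8.38.
Bearing = atan2(-35.28, -8.38) mod 360° = 256.65°; distance = √((-35.28)² + (-8.38)²) = 36.263 nmi.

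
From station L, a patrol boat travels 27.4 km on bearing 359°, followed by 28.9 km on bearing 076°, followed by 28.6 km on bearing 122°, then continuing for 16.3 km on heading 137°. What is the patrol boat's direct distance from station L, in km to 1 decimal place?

Leg 1 (359°, 27.4 km): east 27.4 sin 359° = -0.48, north 27.4 cos 359° = 27.40
Leg 2 (076°, 28.9 km): east 28.9 sin 76° = 28.04, north 28.9 cos 76° = 6.99
Leg 3 (122°, 28.6 km): east 28.6 sin 122° = 24.25, north 28.6 cos 122° = -15.16
Leg 4 (137°, 16.3 km): east 16.3 sin 137° = 11.12, north 16.3 cos 137° = -11.92
Net: 62.93 east, 7.31 north. Distance = √((62.93)² + (7.31)²) = 63.357 km.

63.4 km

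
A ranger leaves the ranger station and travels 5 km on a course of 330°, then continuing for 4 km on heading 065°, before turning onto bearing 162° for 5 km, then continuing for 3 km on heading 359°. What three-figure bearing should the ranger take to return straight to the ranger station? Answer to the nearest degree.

Leg 1 (330°, 5 km): east 5 sin 330° = -2.50, north 5 cos 330° = 4.33
Leg 2 (065°, 4 km): east 4 sin 65° = 3.63, north 4 cos 65° = 1.69
Leg 3 (162°, 5 km): east 5 sin 162° = 1.55, north 5 cos 162° = -4.76
Leg 4 (359°, 3 km): east 3 sin 359° = -0.05, north 3 cos 359° = 3.00
Net displacement: 2.62 east, 4.26 north. Direction back to start is (-2.62, -4.26): bearing = atan2(-2.62, -4.26) mod 360° = 211.54° ≈ 212°.

212°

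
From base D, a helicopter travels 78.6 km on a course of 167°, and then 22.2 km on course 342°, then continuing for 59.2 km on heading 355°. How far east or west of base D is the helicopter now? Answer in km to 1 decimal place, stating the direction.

Leg 1 (167°, 78.6 km): east 78.6 sin 167° = 17.68, north 78.6 cos 167° = -76.59
Leg 2 (342°, 22.2 km): east 22.2 sin 342° = -6.86, north 22.2 cos 342° = 21.11
Leg 3 (355°, 59.2 km): east 59.2 sin 355° = -5.16, north 59.2 cos 355° = 58.97
Net east component: 5.66 km.

5.7 km east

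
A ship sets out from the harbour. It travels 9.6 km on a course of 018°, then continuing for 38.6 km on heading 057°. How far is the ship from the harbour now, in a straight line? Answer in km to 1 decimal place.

Leg 1 (018°, 9.6 km): east 9.6 sin 18° = 2.97, north 9.6 cos 18° = 9.13
Leg 2 (057°, 38.6 km): east 38.6 sin 57° = 32.37, north 38.6 cos 57° = 21.02
Net: 35.34 east, 30.15 north. Distance = √((35.34)² + (30.15)²) = 46.455 km.

46.5 km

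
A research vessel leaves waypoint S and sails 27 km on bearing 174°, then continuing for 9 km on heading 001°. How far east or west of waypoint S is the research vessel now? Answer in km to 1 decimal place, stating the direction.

3.0 km east

Leg 1 (174°, 27 km): east 27 sin 174° = 2.82, north 27 cos 174° = -26.85
Leg 2 (001°, 9 km): east 9 sin 1° = 0.16, north 9 cos 1° = 9.00
Net east component: 2.98 km.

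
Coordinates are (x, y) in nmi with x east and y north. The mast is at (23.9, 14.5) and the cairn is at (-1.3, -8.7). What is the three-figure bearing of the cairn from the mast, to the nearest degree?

Δeast = -1.3 − 23.9 = -25.20; Δnorth = -8.7 − 14.5 = -23.20.
Bearing = atan2(Δeast, Δnorth) mod 360° = 227.37° ≈ 227°.

227°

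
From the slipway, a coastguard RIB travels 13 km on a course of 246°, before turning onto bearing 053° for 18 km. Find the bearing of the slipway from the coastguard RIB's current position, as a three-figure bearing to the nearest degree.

204°

Leg 1 (246°, 13 km): east 13 sin 246° = -11.88, north 13 cos 246° = -5.29
Leg 2 (053°, 18 km): east 18 sin 53° = 14.38, north 18 cos 53° = 10.83
Net displacement: 2.50 east, 5.55 north. Direction back to start is (-2.50, -5.55): bearing = atan2(-2.50, -5.55) mod 360° = 204.26° ≈ 204°.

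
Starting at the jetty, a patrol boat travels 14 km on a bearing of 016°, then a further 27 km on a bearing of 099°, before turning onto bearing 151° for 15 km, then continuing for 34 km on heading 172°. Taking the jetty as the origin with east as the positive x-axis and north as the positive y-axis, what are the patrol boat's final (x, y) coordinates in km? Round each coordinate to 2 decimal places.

(42.53, -37.55)

Leg 1 (016°, 14 km): east 14 sin 16° = 3.86, north 14 cos 16° = 13.46
Leg 2 (099°, 27 km): east 27 sin 99° = 26.67, north 27 cos 99° = -4.22
Leg 3 (151°, 15 km): east 15 sin 151° = 7.27, north 15 cos 151° = -13.12
Leg 4 (172°, 34 km): east 34 sin 172° = 4.73, north 34 cos 172° = -33.67
Summing: 42.53 km east, -37.55 km north → (42.53, -37.55).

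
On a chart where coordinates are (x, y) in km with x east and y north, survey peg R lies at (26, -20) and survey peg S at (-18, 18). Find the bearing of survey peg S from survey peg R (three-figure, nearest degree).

311°

Δeast = -18 − 26 = -44.00; Δnorth = 18 − -20 = 38.00.
Bearing = atan2(Δeast, Δnorth) mod 360° = 310.82° ≈ 311°.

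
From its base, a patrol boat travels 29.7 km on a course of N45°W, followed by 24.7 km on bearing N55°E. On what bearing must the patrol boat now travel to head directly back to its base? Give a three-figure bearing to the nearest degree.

179°

Leg 1 (N45°W, 29.7 km): east 29.7 sin 315° = -21.00, north 29.7 cos 315° = 21.00
Leg 2 (N55°E, 24.7 km): east 24.7 sin 55° = 20.23, north 24.7 cos 55° = 14.17
Net displacement: -0.77 east, 35.17 north. Direction back to start is (0.77, -35.17): bearing = atan2(0.77, -35.17) mod 360° = 178.75° ≈ 179°.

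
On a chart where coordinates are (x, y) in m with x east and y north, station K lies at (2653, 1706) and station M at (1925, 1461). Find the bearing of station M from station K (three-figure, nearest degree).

Δeast = 1925 − 2653 = -728.00; Δnorth = 1461 − 1706 = -245.00.
Bearing = atan2(Δeast, Δnorth) mod 360° = 251.40° ≈ 251°.

251°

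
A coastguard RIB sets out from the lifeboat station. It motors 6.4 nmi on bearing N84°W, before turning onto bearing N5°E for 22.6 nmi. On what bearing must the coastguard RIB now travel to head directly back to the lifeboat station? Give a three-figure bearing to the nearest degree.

Leg 1 (N84°W, 6.4 nmi): east 6.4 sin 276° = -6.36, north 6.4 cos 276° = 0.67
Leg 2 (N5°E, 22.6 nmi): east 22.6 sin 5° = 1.97, north 22.6 cos 5° = 22.51
Net displacement: -4.40 east, 23.18 north. Direction back to start is (4.40, -23.18): bearing = atan2(4.40, -23.18) mod 360° = 169.26° ≈ 169°.

169°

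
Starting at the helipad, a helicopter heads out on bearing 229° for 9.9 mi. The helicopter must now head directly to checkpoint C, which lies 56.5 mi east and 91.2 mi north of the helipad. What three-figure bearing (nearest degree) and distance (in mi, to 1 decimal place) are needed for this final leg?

Leg 1 (229°, 9.9 mi): east 9.9 sin 229° = -7.47, north 9.9 cos 229° = -6.49
Current position: (-7.47, -6.49). Target: (56.5, 91.2). Remaining: Δeast = 63.97, Δnorth = 97.69.
Bearing = atan2(63.97, 97.69) mod 360° = 33.22°; distance = √((63.97)² + (97.69)²) = 116.776 mi.

033°, 116.8 mi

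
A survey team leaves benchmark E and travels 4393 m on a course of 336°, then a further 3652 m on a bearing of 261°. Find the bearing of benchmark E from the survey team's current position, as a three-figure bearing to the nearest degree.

123°

Leg 1 (336°, 4393 m): east 4393 sin 336° = -1786.79, north 4393 cos 336° = 4013.21
Leg 2 (261°, 3652 m): east 3652 sin 261° = -3607.04, north 3652 cos 261° = -571.30
Net displacement: -5393.83 east, 3441.91 north. Direction back to start is (5393.83, -3441.91): bearing = atan2(5393.83, -3441.91) mod 360° = 122.54° ≈ 123°.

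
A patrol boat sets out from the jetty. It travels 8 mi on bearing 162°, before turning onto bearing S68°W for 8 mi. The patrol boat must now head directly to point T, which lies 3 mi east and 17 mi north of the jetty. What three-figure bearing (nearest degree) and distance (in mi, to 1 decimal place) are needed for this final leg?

Leg 1 (162°, 8 mi): east 8 sin 162° = 2.47, north 8 cos 162° = -7.61
Leg 2 (S68°W, 8 mi): east 8 sin 248° = -7.42, north 8 cos 248° = -3.00
Current position: (-4.95, -10.61). Target: (3, 17). Remaining: Δeast = 7.95, Δnorth = 27.61.
Bearing = atan2(7.95, 27.61) mod 360° = 16.06°; distance = √((7.95)² + (27.61)²) = 28.726 mi.

016°, 28.7 mi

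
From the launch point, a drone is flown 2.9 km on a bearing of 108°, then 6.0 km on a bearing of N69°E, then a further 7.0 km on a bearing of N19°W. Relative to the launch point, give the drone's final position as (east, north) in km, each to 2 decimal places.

Leg 1 (108°, 2.9 km): east 2.9 sin 108° = 2.76, north 2.9 cos 108° = -0.90
Leg 2 (N69°E, 6.0 km): east 6.0 sin 69° = 5.60, north 6.0 cos 69° = 2.15
Leg 3 (N19°W, 7.0 km): east 7.0 sin 341° = -2.28, north 7.0 cos 341° = 6.62
Summing: 6.08 km east, 7.87 km north → (6.08, 7.87).

(6.08, 7.87)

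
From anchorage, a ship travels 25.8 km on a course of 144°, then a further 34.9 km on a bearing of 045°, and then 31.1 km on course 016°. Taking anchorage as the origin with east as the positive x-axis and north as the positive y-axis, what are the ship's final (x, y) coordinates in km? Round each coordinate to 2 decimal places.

(48.42, 33.70)

Leg 1 (144°, 25.8 km): east 25.8 sin 144° = 15.16, north 25.8 cos 144° = -20.87
Leg 2 (045°, 34.9 km): east 34.9 sin 45° = 24.68, north 34.9 cos 45° = 24.68
Leg 3 (016°, 31.1 km): east 31.1 sin 16° = 8.57, north 31.1 cos 16° = 29.90
Summing: 48.42 km east, 33.70 km north → (48.42, 33.70).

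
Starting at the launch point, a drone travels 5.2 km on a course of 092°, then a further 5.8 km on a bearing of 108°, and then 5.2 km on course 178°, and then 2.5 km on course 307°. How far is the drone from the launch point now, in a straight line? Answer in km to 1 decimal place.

Leg 1 (092°, 5.2 km): east 5.2 sin 92° = 5.20, north 5.2 cos 92° = -0.18
Leg 2 (108°, 5.8 km): east 5.8 sin 108° = 5.52, north 5.8 cos 108° = -1.79
Leg 3 (178°, 5.2 km): east 5.2 sin 178° = 0.18, north 5.2 cos 178° = -5.20
Leg 4 (307°, 2.5 km): east 2.5 sin 307° = -2.00, north 2.5 cos 307° = 1.50
Net: 8.90 east, -5.67 north. Distance = √((8.90)² + (-5.67)²) = 10.549 km.

10.5 km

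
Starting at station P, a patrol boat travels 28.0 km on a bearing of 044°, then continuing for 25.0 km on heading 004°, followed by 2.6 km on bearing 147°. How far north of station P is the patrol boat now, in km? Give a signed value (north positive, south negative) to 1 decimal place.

Leg 1 (044°, 28.0 km): east 28.0 sin 44° = 19.45, north 28.0 cos 44° = 20.14
Leg 2 (004°, 25.0 km): east 25.0 sin 4° = 1.74, north 25.0 cos 4° = 24.94
Leg 3 (147°, 2.6 km): east 2.6 sin 147° = 1.42, north 2.6 cos 147° = -2.18
Net north component: 42.90 km.

42.9 km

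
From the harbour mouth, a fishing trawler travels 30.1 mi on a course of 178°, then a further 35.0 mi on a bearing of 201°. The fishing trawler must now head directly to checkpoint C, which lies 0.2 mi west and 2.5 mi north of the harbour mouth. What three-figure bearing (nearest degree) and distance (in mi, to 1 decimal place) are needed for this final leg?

Leg 1 (178°, 30.1 mi): east 30.1 sin 178° = 1.05, north 30.1 cos 178° = -30.08
Leg 2 (201°, 35.0 mi): east 35.0 sin 201° = -12.54, north 35.0 cos 201° = -32.68
Current position: (-11.49, -62.76). Target: (-0.2, 2.5). Remaining: Δeast = 11.29, Δnorth = 65.26.
Bearing = atan2(11.29, 65.26) mod 360° = 9.82°; distance = √((11.29)² + (65.26)²) = 66.227 mi.

010°, 66.2 mi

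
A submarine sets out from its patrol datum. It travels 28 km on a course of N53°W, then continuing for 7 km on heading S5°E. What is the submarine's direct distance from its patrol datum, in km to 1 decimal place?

Leg 1 (N53°W, 28 km): east 28 sin 307° = -22.36, north 28 cos 307° = 16.85
Leg 2 (S5°E, 7 km): east 7 sin 175° = 0.61, north 7 cos 175° = -6.97
Net: -21.75 east, 9.88 north. Distance = √((-21.75)² + (9.88)²) = 23.889 km.

23.9 km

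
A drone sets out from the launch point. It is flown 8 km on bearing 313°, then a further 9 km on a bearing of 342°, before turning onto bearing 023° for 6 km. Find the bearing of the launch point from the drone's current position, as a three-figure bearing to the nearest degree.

162°

Leg 1 (313°, 8 km): east 8 sin 313° = -5.85, north 8 cos 313° = 5.46
Leg 2 (342°, 9 km): east 9 sin 342° = -2.78, north 9 cos 342° = 8.56
Leg 3 (023°, 6 km): east 6 sin 23° = 2.34, north 6 cos 23° = 5.52
Net displacement: -6.29 east, 19.54 north. Direction back to start is (6.29, -19.54): bearing = atan2(6.29, -19.54) mod 360° = 162.16° ≈ 162°.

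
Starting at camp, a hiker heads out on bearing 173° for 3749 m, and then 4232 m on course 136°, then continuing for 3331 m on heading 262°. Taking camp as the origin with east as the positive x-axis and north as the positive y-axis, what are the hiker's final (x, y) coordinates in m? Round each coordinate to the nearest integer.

Leg 1 (173°, 3749 m): east 3749 sin 173° = 456.89, north 3749 cos 173° = -3721.06
Leg 2 (136°, 4232 m): east 4232 sin 136° = 2939.79, north 4232 cos 136° = -3044.25
Leg 3 (262°, 3331 m): east 3331 sin 262° = -3298.58, north 3331 cos 262° = -463.59
Summing: 98.10 m east, -7228.89 m north → (98, -7229).

(98, -7229)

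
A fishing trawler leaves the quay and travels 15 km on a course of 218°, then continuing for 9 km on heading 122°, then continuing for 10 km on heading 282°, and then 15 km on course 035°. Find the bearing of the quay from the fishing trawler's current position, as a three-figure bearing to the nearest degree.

051°

Leg 1 (218°, 15 km): east 15 sin 218° = -9.23, north 15 cos 218° = -11.82
Leg 2 (122°, 9 km): east 9 sin 122° = 7.63, north 9 cos 122° = -4.77
Leg 3 (282°, 10 km): east 10 sin 282° = -9.78, north 10 cos 282° = 2.08
Leg 4 (035°, 15 km): east 15 sin 35° = 8.60, north 15 cos 35° = 12.29
Net displacement: -2.78 east, -2.22 north. Direction back to start is (2.78, 2.22): bearing = atan2(2.78, 2.22) mod 360° = 51.36° ≈ 051°.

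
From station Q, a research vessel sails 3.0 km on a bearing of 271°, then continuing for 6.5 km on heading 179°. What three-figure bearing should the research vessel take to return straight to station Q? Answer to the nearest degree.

Leg 1 (271°, 3.0 km): east 3.0 sin 271° = -3.00, north 3.0 cos 271° = 0.05
Leg 2 (179°, 6.5 km): east 6.5 sin 179° = 0.11, north 6.5 cos 179° = -6.50
Net displacement: -2.89 east, -6.45 north. Direction back to start is (2.89, 6.45): bearing = atan2(2.89, 6.45) mod 360° = 24.12° ≈ 024°.

024°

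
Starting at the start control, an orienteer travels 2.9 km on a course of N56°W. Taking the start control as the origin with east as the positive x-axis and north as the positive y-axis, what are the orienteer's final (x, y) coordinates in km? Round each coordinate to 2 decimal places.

(-2.40, 1.62)

Leg 1 (N56°W, 2.9 km): east 2.9 sin 304° = -2.40, north 2.9 cos 304° = 1.62
Summing: -2.40 km east, 1.62 km north → (-2.40, 1.62).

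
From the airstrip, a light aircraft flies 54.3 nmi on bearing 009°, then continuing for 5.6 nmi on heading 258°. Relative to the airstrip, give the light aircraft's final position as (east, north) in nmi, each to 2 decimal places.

(3.02, 52.47)

Leg 1 (009°, 54.3 nmi): east 54.3 sin 9° = 8.49, north 54.3 cos 9° = 53.63
Leg 2 (258°, 5.6 nmi): east 5.6 sin 258° = -5.48, north 5.6 cos 258° = -1.16
Summing: 3.02 nmi east, 52.47 nmi north → (3.02, 52.47).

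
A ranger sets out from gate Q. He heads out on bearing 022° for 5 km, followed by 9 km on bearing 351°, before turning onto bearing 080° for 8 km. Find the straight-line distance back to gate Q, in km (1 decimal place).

Leg 1 (022°, 5 km): east 5 sin 22° = 1.87, north 5 cos 22° = 4.64
Leg 2 (351°, 9 km): east 9 sin 351° = -1.41, north 9 cos 351° = 8.89
Leg 3 (080°, 8 km): east 8 sin 80° = 7.88, north 8 cos 80° = 1.39
Net: 8.34 east, 14.91 north. Distance = √((8.34)² + (14.91)²) = 17.090 km.

17.1 km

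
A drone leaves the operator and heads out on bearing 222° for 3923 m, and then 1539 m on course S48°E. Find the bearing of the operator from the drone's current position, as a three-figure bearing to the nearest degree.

021°

Leg 1 (222°, 3923 m): east 3923 sin 222° = -2625.00, north 3923 cos 222° = -2915.36
Leg 2 (S48°E, 1539 m): east 1539 sin 132° = 1143.70, north 1539 cos 132° = -1029.79
Net displacement: -1481.30 east, -3945.15 north. Direction back to start is (1481.30, 3945.15): bearing = atan2(1481.30, 3945.15) mod 360° = 20.58° ≈ 021°.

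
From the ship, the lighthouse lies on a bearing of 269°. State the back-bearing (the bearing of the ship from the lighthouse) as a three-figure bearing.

089°

Back-bearing = 269° − 180° = 089°.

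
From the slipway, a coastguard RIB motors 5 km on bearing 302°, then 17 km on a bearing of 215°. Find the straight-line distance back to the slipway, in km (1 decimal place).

18.0 km

Leg 1 (302°, 5 km): east 5 sin 302° = -4.24, north 5 cos 302° = 2.65
Leg 2 (215°, 17 km): east 17 sin 215° = -9.75, north 17 cos 215° = -13.93
Net: -13.99 east, -11.28 north. Distance = √((-13.99)² + (-11.28)²) = 17.969 km.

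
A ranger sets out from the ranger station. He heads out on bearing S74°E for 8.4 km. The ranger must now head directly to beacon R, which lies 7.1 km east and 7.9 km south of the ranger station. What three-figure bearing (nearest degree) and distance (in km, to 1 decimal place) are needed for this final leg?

190°, 5.7 km

Leg 1 (S74°E, 8.4 km): east 8.4 sin 106° = 8.07, north 8.4 cos 106° = -2.32
Current position: (8.07, -2.32). Target: (7.1, -7.9). Remaining: Δeast = -0.97, Δnorth = -5.58.
Bearing = atan2(-0.97, -5.58) mod 360° = 189.90°; distance = √((-0.97)² + (-5.58)²) = 5.669 km.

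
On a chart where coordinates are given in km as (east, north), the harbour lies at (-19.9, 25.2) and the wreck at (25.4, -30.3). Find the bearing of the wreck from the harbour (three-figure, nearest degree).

141°

Δeast = 25.4 − -19.9 = 45.30; Δnorth = -30.3 − 25.2 = -55.50.
Bearing = atan2(Δeast, Δnorth) mod 360° = 140.78° ≈ 141°.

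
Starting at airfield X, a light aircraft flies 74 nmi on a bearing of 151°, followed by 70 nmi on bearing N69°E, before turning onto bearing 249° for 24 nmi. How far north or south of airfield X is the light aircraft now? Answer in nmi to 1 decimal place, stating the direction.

48.2 nmi south

Leg 1 (151°, 74 nmi): east 74 sin 151° = 35.88, north 74 cos 151° = -64.72
Leg 2 (N69°E, 70 nmi): east 70 sin 69° = 65.35, north 70 cos 69° = 25.09
Leg 3 (249°, 24 nmi): east 24 sin 249° = -22.41, north 24 cos 249° = -8.60
Net north component: -48.24 nmi.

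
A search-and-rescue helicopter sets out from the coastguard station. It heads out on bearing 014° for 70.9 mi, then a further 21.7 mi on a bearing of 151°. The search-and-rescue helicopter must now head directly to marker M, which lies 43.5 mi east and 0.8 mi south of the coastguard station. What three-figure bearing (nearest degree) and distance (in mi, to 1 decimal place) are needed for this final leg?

Leg 1 (014°, 70.9 mi): east 70.9 sin 14° = 17.15, north 70.9 cos 14° = 68.79
Leg 2 (151°, 21.7 mi): east 21.7 sin 151° = 10.52, north 21.7 cos 151° = -18.98
Current position: (27.67, 49.81). Target: (43.5, -0.8). Remaining: Δeast = 15.83, Δnorth = -50.61.
Bearing = atan2(15.83, -50.61) mod 360° = 162.64°; distance = √((15.83)² + (-50.61)²) = 53.032 mi.

163°, 53.0 mi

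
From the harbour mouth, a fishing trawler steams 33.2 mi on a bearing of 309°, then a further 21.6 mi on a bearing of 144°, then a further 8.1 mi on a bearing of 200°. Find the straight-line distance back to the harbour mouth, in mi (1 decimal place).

16.4 mi

Leg 1 (309°, 33.2 mi): east 33.2 sin 309° = -25.80, north 33.2 cos 309° = 20.89
Leg 2 (144°, 21.6 mi): east 21.6 sin 144° = 12.70, north 21.6 cos 144° = -17.47
Leg 3 (200°, 8.1 mi): east 8.1 sin 200° = -2.77, north 8.1 cos 200° = -7.61
Net: -15.88 east, -4.19 north. Distance = √((-15.88)² + (-4.19)²) = 16.420 mi.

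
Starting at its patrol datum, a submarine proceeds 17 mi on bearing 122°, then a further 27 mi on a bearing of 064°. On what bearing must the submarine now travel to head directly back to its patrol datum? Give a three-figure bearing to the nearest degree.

266°

Leg 1 (122°, 17 mi): east 17 sin 122° = 14.42, north 17 cos 122° = -9.01
Leg 2 (064°, 27 mi): east 27 sin 64° = 24.27, north 27 cos 64° = 11.84
Net displacement: 38.68 east, 2.83 north. Direction back to start is (-38.68, -2.83): bearing = atan2(-38.68, -2.83) mod 360° = 265.82° ≈ 266°.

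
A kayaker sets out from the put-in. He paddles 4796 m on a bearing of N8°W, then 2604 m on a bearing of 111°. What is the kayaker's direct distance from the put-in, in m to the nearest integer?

Leg 1 (N8°W, 4796 m): east 4796 sin 352° = -667.47, north 4796 cos 352° = 4749.33
Leg 2 (111°, 2604 m): east 2604 sin 111° = 2431.04, north 2604 cos 111° = -933.19
Net: 1763.57 east, 3816.14 north. Distance = √((1763.57)² + (3816.14)²) = 4203.935 m.

4204 m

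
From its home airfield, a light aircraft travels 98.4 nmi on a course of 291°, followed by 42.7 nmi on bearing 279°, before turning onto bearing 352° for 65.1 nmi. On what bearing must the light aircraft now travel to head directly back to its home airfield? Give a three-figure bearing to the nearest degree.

127°

Leg 1 (291°, 98.4 nmi): east 98.4 sin 291° = -91.86, north 98.4 cos 291° = 35.26
Leg 2 (279°, 42.7 nmi): east 42.7 sin 279° = -42.17, north 42.7 cos 279° = 6.68
Leg 3 (352°, 65.1 nmi): east 65.1 sin 352° = -9.06, north 65.1 cos 352° = 64.47
Net displacement: -143.10 east, 106.41 north. Direction back to start is (143.10, -106.41): bearing = atan2(143.10, -106.41) mod 360° = 126.63° ≈ 127°.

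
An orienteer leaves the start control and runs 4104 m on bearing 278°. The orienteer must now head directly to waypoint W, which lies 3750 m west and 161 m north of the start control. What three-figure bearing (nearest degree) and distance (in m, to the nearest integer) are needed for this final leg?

Leg 1 (278°, 4104 m): east 4104 sin 278° = -4064.06, north 4104 cos 278° = 571.17
Current position: (-4064.06, 571.17). Target: (-3750, 161). Remaining: Δeast = 314.06, Δnorth = -410.17.
Bearing = atan2(314.06, -410.17) mod 360° = 142.56°; distance = √((314.06)² + (-410.17)²) = 516.595 m.

143°, 517 m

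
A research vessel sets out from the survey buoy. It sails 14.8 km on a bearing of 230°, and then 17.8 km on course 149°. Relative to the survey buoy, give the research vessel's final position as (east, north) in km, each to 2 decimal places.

(-2.17, -24.77)

Leg 1 (230°, 14.8 km): east 14.8 sin 230° = -11.34, north 14.8 cos 230° = -9.51
Leg 2 (149°, 17.8 km): east 17.8 sin 149° = 9.17, north 17.8 cos 149° = -15.26
Summing: -2.17 km east, -24.77 km north → (-2.17, -24.77).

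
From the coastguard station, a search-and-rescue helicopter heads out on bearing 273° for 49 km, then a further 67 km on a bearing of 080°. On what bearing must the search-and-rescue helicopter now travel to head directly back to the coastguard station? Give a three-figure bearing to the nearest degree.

230°

Leg 1 (273°, 49 km): east 49 sin 273° = -48.93, north 49 cos 273° = 2.56
Leg 2 (080°, 67 km): east 67 sin 80° = 65.98, north 67 cos 80° = 11.63
Net displacement: 17.05 east, 14.20 north. Direction back to start is (-17.05, -14.20): bearing = atan2(-17.05, -14.20) mod 360° = 230.21° ≈ 230°.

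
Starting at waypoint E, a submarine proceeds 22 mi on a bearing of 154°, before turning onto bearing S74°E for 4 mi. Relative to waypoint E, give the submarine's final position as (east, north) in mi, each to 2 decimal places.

(13.49, -20.88)

Leg 1 (154°, 22 mi): east 22 sin 154° = 9.64, north 22 cos 154° = -19.77
Leg 2 (S74°E, 4 mi): east 4 sin 106° = 3.85, north 4 cos 106° = -1.10
Summing: 13.49 mi east, -20.88 mi north → (13.49, -20.88).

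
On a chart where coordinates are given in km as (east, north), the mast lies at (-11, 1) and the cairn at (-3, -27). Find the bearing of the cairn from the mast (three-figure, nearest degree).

164°

Δeast = -3 − -11 = 8.00; Δnorth = -27 − 1 = -28.00.
Bearing = atan2(Δeast, Δnorth) mod 360° = 164.05° ≈ 164°.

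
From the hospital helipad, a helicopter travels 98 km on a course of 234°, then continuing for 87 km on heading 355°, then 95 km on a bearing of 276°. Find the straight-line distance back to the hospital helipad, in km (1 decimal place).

185.5 km

Leg 1 (234°, 98 km): east 98 sin 234° = -79.28, north 98 cos 234° = -57.60
Leg 2 (355°, 87 km): east 87 sin 355° = -7.58, north 87 cos 355° = 86.67
Leg 3 (276°, 95 km): east 95 sin 276° = -94.48, north 95 cos 276° = 9.93
Net: -181.35 east, 39.00 north. Distance = √((-181.35)² + (39.00)²) = 185.491 km.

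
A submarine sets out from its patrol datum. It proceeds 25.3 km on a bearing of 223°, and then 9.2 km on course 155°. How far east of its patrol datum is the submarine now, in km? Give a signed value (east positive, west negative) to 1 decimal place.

Leg 1 (223°, 25.3 km): east 25.3 sin 223° = -17.25, north 25.3 cos 223° = -18.50
Leg 2 (155°, 9.2 km): east 9.2 sin 155° = 3.89, north 9.2 cos 155° = -8.34
Net east component: -13.37 km.

-13.4 km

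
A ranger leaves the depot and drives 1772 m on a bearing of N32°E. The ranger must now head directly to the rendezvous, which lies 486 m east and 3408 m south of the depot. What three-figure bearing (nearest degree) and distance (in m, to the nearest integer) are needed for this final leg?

Leg 1 (N32°E, 1772 m): east 1772 sin 32° = 939.02, north 1772 cos 32° = 1502.74
Current position: (939.02, 1502.74). Target: (486, -3408). Remaining: Δeast = -453.02, Δnorth = -4910.74.
Bearing = atan2(-453.02, -4910.74) mod 360° = 185.27°; distance = √((-453.02)² + (-4910.74)²) = 4931.592 m.

185°, 4932 m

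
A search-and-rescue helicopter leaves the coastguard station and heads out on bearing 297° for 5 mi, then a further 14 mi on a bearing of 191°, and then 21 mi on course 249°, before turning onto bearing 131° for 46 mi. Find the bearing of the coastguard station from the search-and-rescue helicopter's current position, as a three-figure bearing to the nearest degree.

Leg 1 (297°, 5 mi): east 5 sin 297° = -4.46, north 5 cos 297° = 2.27
Leg 2 (191°, 14 mi): east 14 sin 191° = -2.67, north 14 cos 191° = -13.74
Leg 3 (249°, 21 mi): east 21 sin 249° = -19.61, north 21 cos 249° = -7.53
Leg 4 (131°, 46 mi): east 46 sin 131° = 34.72, north 46 cos 131° = -30.18
Net displacement: 7.99 east, -49.18 north. Direction back to start is (-7.99, 49.18): bearing = atan2(-7.99, 49.18) mod 360° = 350.78° ≈ 351°.

351°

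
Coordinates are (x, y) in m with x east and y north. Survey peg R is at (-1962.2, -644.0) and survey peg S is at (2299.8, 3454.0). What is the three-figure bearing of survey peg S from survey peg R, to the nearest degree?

Δeast = 2299.8 − -1962.2 = 4262.00; Δnorth = 3454.0 − -644.0 = 4098.00.
Bearing = atan2(Δeast, Δnorth) mod 360° = 46.12° ≈ 046°.

046°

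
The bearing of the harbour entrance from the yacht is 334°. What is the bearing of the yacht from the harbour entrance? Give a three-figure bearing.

154°

Back-bearing = 334° − 180° = 154°.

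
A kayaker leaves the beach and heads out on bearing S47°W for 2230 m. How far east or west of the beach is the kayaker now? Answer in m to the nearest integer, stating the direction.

Leg 1 (S47°W, 2230 m): east 2230 sin 227° = -1630.92, north 2230 cos 227° = -1520.86
Net east component: -1630.92 m.

1631 m west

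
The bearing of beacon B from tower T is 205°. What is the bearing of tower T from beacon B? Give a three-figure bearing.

Back-bearing = 205° − 180° = 025°.

025°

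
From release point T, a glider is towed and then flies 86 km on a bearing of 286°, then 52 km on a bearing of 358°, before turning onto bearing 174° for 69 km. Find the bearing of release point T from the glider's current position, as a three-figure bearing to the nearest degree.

Leg 1 (286°, 86 km): east 86 sin 286° = -82.67, north 86 cos 286° = 23.70
Leg 2 (358°, 52 km): east 52 sin 358° = -1.81, north 52 cos 358° = 51.97
Leg 3 (174°, 69 km): east 69 sin 174° = 7.21, north 69 cos 174° = -68.62
Net displacement: -77.27 east, 7.05 north. Direction back to start is (77.27, -7.05): bearing = atan2(77.27, -7.05) mod 360° = 95.21° ≈ 095°.

095°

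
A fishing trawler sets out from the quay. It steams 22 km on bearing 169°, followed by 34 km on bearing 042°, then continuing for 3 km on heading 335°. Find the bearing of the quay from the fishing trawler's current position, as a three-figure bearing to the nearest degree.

256°

Leg 1 (169°, 22 km): east 22 sin 169° = 4.20, north 22 cos 169° = -21.60
Leg 2 (042°, 34 km): east 34 sin 42° = 22.75, north 34 cos 42° = 25.27
Leg 3 (335°, 3 km): east 3 sin 335° = -1.27, north 3 cos 335° = 2.72
Net displacement: 25.68 east, 6.39 north. Direction back to start is (-25.68, -6.39): bearing = atan2(-25.68, -6.39) mod 360° = 256.03° ≈ 256°.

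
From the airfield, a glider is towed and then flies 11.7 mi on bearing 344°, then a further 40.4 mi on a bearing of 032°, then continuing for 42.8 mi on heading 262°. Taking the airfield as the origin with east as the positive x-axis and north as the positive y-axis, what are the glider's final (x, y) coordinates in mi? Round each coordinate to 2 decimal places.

(-24.20, 39.55)

Leg 1 (344°, 11.7 mi): east 11.7 sin 344° = -3.22, north 11.7 cos 344° = 11.25
Leg 2 (032°, 40.4 mi): east 40.4 sin 32° = 21.41, north 40.4 cos 32° = 34.26
Leg 3 (262°, 42.8 mi): east 42.8 sin 262° = -42.38, north 42.8 cos 262° = -5.96
Summing: -24.20 mi east, 39.55 mi north → (-24.20, 39.55).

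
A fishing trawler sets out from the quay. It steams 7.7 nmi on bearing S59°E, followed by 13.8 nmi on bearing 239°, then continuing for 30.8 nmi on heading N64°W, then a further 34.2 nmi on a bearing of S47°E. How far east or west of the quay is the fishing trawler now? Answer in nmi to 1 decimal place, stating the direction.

7.9 nmi west

Leg 1 (S59°E, 7.7 nmi): east 7.7 sin 121° = 6.60, north 7.7 cos 121° = -3.97
Leg 2 (239°, 13.8 nmi): east 13.8 sin 239° = -11.83, north 13.8 cos 239° = -7.11
Leg 3 (N64°W, 30.8 nmi): east 30.8 sin 296° = -27.68, north 30.8 cos 296° = 13.50
Leg 4 (S47°E, 34.2 nmi): east 34.2 sin 133° = 25.01, north 34.2 cos 133° = -23.32
Net east component: -7.90 nmi.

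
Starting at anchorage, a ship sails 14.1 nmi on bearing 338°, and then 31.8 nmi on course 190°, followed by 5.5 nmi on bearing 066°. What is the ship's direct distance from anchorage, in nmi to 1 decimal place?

17.0 nmi

Leg 1 (338°, 14.1 nmi): east 14.1 sin 338° = -5.28, north 14.1 cos 338° = 13.07
Leg 2 (190°, 31.8 nmi): east 31.8 sin 190° = -5.52, north 31.8 cos 190° = -31.32
Leg 3 (066°, 5.5 nmi): east 5.5 sin 66° = 5.02, north 5.5 cos 66° = 2.24
Net: -5.78 east, -16.01 north. Distance = √((-5.78)² + (-16.01)²) = 17.018 nmi.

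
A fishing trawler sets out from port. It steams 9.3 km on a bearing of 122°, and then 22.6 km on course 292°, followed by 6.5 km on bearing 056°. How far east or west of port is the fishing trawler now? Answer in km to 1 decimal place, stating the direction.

7.7 km west

Leg 1 (122°, 9.3 km): east 9.3 sin 122° = 7.89, north 9.3 cos 122° = -4.93
Leg 2 (292°, 22.6 km): east 22.6 sin 292° = -20.95, north 22.6 cos 292° = 8.47
Leg 3 (056°, 6.5 km): east 6.5 sin 56° = 5.39, north 6.5 cos 56° = 3.63
Net east component: -7.68 km.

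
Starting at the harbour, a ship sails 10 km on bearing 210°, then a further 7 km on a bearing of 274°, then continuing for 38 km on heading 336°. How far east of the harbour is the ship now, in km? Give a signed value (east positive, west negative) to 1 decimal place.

-27.4 km

Leg 1 (210°, 10 km): east 10 sin 210° = -5.00, north 10 cos 210° = -8.66
Leg 2 (274°, 7 km): east 7 sin 274° = -6.98, north 7 cos 274° = 0.49
Leg 3 (336°, 38 km): east 38 sin 336° = -15.46, north 38 cos 336° = 34.71
Net east component: -27.44 km.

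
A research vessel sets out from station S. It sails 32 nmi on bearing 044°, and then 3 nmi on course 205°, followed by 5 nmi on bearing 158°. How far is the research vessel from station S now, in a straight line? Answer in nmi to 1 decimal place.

Leg 1 (044°, 32 nmi): east 32 sin 44° = 22.23, north 32 cos 44° = 23.02
Leg 2 (205°, 3 nmi): east 3 sin 205° = -1.27, north 3 cos 205° = -2.72
Leg 3 (158°, 5 nmi): east 5 sin 158° = 1.87, north 5 cos 158° = -4.64
Net: 22.83 east, 15.66 north. Distance = √((22.83)² + (15.66)²) = 27.691 nmi.

27.7 nmi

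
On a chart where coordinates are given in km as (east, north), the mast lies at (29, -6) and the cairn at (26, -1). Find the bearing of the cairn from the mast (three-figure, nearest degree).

329°

Δeast = 26 − 29 = -3.00; Δnorth = -1 − -6 = 5.00.
Bearing = atan2(Δeast, Δnorth) mod 360° = 329.04° ≈ 329°.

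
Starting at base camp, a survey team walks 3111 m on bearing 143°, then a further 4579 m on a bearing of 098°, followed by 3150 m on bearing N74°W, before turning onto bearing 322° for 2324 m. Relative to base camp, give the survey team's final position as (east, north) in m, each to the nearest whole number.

(1948, -422)

Leg 1 (143°, 3111 m): east 3111 sin 143° = 1872.25, north 3111 cos 143° = -2484.56
Leg 2 (098°, 4579 m): east 4579 sin 98° = 4534.44, north 4579 cos 98° = -637.27
Leg 3 (N74°W, 3150 m): east 3150 sin 286° = -3027.97, north 3150 cos 286° = 868.26
Leg 4 (322°, 2324 m): east 2324 sin 322° = -1430.80, north 2324 cos 322° = 1831.34
Summing: 1947.91 m east, -422.23 m north → (1948, -422).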